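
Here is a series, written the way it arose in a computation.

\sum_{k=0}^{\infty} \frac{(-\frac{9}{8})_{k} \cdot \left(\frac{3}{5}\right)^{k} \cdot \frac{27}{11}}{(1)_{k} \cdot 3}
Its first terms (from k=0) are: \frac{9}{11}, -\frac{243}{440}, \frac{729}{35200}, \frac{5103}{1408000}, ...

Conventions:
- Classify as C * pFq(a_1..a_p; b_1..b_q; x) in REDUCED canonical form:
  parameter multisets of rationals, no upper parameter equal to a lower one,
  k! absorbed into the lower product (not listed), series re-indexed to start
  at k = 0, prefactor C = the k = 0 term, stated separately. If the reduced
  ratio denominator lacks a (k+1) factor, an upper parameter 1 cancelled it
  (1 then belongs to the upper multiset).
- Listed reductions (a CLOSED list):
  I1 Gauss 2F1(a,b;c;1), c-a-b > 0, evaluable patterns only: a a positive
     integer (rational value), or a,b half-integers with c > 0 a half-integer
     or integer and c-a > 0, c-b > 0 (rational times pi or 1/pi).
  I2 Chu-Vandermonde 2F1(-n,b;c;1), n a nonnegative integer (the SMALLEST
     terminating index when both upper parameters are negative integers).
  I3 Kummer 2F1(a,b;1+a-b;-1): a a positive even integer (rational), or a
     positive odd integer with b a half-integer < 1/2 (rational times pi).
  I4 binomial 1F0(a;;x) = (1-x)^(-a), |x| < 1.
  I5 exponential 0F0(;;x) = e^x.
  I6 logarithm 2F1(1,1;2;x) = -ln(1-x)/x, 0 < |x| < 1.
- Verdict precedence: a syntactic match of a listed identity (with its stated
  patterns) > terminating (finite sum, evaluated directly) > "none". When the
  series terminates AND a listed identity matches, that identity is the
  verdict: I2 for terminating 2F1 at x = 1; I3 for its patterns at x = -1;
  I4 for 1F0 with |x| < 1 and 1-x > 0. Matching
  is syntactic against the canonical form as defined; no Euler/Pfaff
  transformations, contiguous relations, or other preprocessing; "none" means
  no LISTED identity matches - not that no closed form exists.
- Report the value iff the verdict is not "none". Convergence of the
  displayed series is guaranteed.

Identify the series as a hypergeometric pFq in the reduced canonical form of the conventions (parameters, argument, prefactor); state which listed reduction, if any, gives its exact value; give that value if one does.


Prefactor \frac{9}{11}, argument \frac{3}{5}: 1F0 with upper {-\frac{9}{8}} over lower {-}. Verdict: this is the I4 binomial reduction (the 1F0 binomial series: exponent 9/8, x = \frac{3}{5}). Exact value: \frac{9}{11} \cdot \left(\frac{2}{5}\right)^{\frac{9}{8}}.

Key step: with t_0 = \frac{9}{11}, the constant factors (prefactor 9/11) combine into one prefactor.
Term ratio: r(k) = \frac{3}{5} * (k-\frac{9}{8}) / [(k+1)] - rational in k. x = \frac{3}{5}; t_0 = \frac{9}{11}; negate the roots.


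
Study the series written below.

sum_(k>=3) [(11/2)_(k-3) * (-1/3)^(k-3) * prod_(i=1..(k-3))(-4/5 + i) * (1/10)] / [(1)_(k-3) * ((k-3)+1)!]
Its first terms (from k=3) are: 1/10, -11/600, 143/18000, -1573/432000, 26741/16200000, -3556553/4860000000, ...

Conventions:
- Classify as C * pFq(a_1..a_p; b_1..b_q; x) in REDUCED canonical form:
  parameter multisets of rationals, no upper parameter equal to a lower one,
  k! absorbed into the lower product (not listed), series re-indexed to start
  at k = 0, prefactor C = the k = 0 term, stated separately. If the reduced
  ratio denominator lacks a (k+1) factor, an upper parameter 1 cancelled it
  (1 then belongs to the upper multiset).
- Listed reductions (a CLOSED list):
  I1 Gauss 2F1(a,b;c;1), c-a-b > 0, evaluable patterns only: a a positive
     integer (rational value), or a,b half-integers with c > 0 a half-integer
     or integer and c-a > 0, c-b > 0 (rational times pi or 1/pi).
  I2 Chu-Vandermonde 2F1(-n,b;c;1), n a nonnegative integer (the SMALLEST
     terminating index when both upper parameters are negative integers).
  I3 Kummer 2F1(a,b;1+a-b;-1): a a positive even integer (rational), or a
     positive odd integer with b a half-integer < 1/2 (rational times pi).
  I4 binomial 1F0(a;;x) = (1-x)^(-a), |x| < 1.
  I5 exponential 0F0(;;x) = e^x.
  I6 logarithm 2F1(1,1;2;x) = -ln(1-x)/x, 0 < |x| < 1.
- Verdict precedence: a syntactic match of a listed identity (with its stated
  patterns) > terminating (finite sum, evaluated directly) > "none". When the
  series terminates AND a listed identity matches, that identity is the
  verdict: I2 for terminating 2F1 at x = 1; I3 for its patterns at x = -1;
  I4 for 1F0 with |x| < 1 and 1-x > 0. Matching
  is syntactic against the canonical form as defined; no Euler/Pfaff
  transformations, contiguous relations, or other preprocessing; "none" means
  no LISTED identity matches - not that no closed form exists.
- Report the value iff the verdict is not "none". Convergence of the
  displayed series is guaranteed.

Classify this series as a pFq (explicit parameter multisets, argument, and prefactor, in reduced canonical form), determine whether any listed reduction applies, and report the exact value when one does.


First insight: from the first term 1/10: the running product (prefactor 1/10) telescopes to a rising factorial.
Adjacent-term ratio: r(k) = (-1/3) * (k+1/5) (k+11/2) / [(k+2) (k+1)] - rational in k. x = (-1/3); t_0 = 1/10; negate the roots.

Canonical form: C = 1/10 times 2F1 with upper {1/5, 11/2}, lower {2}, x = -1/3. Verdict: none. No listed pattern accepts 2F1(1/5, 11/2; 2; -1/3).


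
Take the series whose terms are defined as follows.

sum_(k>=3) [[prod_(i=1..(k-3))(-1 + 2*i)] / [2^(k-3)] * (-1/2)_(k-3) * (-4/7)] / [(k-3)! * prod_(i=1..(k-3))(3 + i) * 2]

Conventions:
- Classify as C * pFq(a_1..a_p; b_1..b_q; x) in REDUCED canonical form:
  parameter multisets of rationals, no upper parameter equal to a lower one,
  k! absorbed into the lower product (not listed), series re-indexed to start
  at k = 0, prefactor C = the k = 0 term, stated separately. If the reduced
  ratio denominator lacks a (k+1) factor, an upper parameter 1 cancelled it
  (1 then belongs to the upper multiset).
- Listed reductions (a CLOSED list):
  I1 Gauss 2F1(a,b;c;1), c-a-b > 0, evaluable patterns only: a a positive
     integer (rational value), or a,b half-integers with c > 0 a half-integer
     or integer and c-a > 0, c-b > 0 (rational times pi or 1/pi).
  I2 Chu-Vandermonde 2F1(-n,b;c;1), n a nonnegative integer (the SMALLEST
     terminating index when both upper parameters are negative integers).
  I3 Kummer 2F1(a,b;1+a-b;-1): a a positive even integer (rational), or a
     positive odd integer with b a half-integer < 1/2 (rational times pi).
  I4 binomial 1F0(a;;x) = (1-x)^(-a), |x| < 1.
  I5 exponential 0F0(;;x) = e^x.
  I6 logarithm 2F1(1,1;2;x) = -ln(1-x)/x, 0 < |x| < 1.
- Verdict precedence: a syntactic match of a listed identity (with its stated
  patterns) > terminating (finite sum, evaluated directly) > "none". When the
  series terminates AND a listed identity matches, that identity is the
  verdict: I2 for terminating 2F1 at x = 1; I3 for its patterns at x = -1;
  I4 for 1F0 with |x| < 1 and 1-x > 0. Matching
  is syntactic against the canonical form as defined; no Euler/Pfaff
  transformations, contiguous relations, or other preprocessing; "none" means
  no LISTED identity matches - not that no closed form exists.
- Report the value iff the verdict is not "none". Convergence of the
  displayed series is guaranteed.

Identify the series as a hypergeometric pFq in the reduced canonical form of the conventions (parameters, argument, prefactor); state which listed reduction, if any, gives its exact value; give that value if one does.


Classification (C = -2/7): 2F1 with upper {-1/2, 1/2}, lower {4}, argument x = 1. Verdict (x = 1): the half-integer Gauss pattern (I1) applies (x = 1; upper {-1/2, 1/2} half-integers, c = 4 in the evaluable pattern). Exact value: (-1024/1225) / pi.

The tell: from the first term -2/7: the odd product 1*3*...*(2k-1) (C = -2/7, x = 1) is 2^k (1/2)_k.
Adjacent-term ratio: r(k) = 1 * (k-1/2) (k+1/2) / [(k+4) (k+1)] ; factor over Q: parameters, x = 1, and C = -2/7.


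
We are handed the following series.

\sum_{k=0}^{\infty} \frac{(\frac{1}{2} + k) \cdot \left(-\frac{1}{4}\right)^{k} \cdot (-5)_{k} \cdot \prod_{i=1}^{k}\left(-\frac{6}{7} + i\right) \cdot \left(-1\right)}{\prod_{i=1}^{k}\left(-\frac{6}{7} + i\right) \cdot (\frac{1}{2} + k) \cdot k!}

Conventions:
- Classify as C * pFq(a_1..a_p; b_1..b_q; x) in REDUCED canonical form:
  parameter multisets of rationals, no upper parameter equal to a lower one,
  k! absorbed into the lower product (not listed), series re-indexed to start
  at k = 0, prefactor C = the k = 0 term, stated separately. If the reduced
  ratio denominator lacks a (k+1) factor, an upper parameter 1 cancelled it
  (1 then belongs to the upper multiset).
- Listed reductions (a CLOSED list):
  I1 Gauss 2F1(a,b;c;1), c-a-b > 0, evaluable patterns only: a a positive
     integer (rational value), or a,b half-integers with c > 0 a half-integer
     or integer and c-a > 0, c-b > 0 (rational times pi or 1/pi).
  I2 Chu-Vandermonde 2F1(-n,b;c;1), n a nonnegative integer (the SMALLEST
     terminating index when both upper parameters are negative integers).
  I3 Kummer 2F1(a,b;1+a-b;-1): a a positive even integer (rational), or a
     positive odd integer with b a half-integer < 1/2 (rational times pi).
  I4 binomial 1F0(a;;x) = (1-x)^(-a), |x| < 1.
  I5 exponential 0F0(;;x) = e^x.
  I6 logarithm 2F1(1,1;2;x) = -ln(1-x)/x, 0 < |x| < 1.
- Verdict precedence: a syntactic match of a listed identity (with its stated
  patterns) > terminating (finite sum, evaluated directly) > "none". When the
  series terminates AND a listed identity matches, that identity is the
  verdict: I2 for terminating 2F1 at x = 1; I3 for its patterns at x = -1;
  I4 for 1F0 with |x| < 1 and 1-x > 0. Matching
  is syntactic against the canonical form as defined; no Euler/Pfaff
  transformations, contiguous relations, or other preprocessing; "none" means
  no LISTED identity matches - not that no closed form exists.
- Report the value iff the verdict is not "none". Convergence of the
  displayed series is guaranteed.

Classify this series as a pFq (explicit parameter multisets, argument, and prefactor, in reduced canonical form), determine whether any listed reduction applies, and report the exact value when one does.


This is -1 * 1F0(-5; -; -\frac{1}{4}) in reduced canonical form. Verdict at x = -\frac{1}{4}: the I4 binomial reduction matches (the 1F0 binomial series: exponent 5, x = -\frac{1}{4}). Value: -\frac{3125}{1024}.

First insight: t_0 being -1, striking the common factor k + 1/2 reduces the term (C = -1, x = -1/4).
Term ratio: r(k) = -\frac{1}{4} * (k-5) / [(k+1)] ; factor over Q: parameters, x = -\frac{1}{4}, and C = -1.


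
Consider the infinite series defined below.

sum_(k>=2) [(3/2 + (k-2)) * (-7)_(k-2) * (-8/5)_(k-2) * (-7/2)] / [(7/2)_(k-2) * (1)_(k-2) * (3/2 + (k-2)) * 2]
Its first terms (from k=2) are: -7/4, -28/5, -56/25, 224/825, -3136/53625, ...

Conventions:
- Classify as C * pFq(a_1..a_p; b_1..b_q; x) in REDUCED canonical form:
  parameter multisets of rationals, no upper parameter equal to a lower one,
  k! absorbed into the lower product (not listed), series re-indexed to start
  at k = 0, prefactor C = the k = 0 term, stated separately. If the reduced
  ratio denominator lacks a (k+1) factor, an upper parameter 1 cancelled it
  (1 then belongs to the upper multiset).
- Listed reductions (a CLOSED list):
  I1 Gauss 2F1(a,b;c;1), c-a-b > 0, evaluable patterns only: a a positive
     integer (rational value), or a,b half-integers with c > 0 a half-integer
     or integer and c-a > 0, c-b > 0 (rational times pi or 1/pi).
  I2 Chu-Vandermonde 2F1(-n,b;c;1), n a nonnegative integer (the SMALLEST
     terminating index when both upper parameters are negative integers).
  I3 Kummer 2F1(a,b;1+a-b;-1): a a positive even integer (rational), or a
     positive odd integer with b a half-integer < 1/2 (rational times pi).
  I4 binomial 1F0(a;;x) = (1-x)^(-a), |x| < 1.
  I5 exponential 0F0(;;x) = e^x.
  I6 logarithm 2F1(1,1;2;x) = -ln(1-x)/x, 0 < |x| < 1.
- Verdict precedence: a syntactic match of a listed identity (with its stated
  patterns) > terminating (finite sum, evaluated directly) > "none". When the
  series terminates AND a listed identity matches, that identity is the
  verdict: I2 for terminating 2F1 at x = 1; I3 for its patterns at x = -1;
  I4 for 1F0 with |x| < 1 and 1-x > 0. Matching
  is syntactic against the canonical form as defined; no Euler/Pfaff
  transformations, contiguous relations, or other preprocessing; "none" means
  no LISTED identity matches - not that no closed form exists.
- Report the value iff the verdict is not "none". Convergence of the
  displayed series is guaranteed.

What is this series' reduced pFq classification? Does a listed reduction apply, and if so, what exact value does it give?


With C = -7/4: the canonical form is 2F1(-7, -8/5; 7/2; 1). Verdict at x = 1: Chu-Vandermonde (I2) matches (terminating 2F1 at x = 1 with n = 7, b = -8/5, c = 7/2). Hence: -3058954983/326562500.

First insight: t_0 being -7/4, (1)_k (C = -7/4) is k! itself.
Ratio: r(k) = 1 * (k-7) (k-8/5) / [(k+7/2) (k+1)] - rational in k. x = 1; t_0 = -7/4; negate the roots.


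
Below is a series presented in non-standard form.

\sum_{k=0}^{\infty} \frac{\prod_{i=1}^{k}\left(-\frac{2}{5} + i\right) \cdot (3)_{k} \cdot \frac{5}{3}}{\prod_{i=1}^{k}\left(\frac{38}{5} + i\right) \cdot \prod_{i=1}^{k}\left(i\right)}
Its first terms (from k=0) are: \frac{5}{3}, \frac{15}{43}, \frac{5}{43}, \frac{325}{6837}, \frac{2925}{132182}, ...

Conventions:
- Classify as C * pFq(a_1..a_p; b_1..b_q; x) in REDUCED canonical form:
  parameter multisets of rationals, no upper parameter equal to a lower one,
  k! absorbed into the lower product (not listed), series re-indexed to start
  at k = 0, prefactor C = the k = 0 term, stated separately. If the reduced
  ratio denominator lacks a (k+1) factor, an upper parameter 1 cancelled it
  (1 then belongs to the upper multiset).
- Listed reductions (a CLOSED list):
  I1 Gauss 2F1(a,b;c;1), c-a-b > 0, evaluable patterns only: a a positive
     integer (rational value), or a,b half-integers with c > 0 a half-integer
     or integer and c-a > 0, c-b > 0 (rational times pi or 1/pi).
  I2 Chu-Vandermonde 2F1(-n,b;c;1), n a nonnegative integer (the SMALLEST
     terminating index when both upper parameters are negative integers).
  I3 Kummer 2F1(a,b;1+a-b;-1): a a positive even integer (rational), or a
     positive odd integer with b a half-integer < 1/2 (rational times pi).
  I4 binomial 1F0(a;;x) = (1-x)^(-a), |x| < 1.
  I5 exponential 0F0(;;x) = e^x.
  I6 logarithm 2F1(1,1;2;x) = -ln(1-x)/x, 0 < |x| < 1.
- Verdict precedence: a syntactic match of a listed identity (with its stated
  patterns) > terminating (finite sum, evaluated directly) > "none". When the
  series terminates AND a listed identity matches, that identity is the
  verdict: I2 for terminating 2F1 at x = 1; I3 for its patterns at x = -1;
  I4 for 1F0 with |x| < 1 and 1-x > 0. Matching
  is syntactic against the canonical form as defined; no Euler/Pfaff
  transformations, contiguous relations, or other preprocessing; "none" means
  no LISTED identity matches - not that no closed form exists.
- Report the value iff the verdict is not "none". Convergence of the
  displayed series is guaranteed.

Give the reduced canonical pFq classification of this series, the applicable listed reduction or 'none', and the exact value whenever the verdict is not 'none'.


x = 1 here; the reduced form reads 2F1, upper {\frac{3}{5}, 3}, lower {\frac{43}{5}}, C = \frac{5}{3}. Verdict (x = 1): Gauss's theorem (I1) applies (x = 1: the Gamma ratio telescopes since c-a-b = 5 > 0 and a = 3 in Z>0). Value: \frac{836}{375}.

The tell: from the first term \frac{5}{3}: the product of the first k integers (C = 5/3, x = 1) is k!.
Consecutive-term ratio: r(k) = 1 * (k+\frac{3}{5}) (k+3) / [(k+\frac{43}{5}) (k+1)] - rational; roots negated = parameters, x = 1, C = \frac{5}{3}.


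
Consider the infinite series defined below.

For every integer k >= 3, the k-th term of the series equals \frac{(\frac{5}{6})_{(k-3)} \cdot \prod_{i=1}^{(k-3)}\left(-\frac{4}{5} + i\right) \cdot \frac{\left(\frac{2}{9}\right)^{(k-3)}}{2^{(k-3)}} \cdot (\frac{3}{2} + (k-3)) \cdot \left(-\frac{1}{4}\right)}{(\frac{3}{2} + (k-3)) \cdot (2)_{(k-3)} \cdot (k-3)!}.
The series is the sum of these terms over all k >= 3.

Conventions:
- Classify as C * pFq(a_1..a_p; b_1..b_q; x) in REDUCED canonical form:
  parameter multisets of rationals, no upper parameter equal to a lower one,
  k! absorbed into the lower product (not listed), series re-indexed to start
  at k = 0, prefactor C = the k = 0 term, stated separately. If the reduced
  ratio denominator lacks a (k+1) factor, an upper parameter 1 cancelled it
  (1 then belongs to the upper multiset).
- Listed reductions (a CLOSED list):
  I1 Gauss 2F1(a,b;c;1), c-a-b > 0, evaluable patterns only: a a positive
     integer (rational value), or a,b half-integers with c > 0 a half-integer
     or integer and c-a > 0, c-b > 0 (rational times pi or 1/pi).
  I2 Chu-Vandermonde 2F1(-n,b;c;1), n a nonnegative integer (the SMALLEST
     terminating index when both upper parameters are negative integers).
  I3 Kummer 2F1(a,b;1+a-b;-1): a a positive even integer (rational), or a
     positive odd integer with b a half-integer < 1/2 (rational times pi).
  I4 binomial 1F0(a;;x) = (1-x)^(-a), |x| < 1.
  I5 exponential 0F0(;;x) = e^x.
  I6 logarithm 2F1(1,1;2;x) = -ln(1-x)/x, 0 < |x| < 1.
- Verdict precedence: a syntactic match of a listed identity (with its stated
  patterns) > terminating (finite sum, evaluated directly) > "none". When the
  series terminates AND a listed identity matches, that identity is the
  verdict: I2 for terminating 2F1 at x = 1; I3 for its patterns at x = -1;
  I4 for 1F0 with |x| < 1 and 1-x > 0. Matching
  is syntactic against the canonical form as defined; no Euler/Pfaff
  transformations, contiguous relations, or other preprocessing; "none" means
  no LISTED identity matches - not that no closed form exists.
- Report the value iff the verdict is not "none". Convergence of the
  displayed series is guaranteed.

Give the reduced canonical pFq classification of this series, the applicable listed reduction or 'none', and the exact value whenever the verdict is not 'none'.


At argument \frac{1}{9}: a 2F1 with upper {\frac{1}{5}, \frac{5}{6}}, lower {2}, scaled by C = -\frac{1}{4}. Verdict: none - this 2F1 at x = \frac{1}{9} matches no listed pattern, and upper {\frac{1}{5}, \frac{5}{6}} holds no stopper.

Structural cue: x = \frac{1}{9} and the two k-th powers (C = -1/4) combine into one argument.
Step ratio: r(k) = \frac{1}{9} * (k+\frac{1}{5}) (k+\frac{5}{6}) / [(k+2) (k+1)] - poly over poly, x = \frac{1}{9} from leading terms; C = -\frac{1}{4} at k = 0.


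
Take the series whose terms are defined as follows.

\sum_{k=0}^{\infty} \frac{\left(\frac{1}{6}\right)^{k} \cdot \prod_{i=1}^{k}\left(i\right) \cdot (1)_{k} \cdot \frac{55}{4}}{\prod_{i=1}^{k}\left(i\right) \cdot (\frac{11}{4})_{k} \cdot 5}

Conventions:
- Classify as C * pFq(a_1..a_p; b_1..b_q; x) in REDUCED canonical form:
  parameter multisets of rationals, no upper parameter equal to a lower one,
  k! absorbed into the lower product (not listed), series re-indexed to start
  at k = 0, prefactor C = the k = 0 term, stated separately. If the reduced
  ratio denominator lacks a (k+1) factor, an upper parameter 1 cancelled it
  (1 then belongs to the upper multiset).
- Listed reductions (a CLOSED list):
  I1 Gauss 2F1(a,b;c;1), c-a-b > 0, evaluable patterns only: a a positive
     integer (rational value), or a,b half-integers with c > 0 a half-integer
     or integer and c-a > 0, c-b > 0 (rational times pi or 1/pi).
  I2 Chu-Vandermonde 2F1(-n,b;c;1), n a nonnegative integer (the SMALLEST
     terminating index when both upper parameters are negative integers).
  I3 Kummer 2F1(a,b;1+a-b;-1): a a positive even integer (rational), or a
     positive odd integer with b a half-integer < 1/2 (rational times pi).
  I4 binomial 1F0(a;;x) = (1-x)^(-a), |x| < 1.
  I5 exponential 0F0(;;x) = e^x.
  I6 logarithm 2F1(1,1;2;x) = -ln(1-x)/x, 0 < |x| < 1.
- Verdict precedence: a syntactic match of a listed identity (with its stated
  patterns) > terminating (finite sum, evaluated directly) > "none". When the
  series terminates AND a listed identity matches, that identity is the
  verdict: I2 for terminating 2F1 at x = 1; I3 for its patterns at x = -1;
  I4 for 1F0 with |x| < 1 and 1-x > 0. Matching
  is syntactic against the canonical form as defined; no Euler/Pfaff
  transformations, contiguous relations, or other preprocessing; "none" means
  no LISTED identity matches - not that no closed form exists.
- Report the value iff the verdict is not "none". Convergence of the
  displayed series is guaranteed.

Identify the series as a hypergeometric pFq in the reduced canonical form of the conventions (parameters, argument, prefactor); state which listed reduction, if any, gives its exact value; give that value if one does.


Classification (C = \frac{11}{4}): 2F1 with upper {1, 1}, lower {\frac{11}{4}}, argument x = \frac{1}{6}. Verdict: none. A 2F1 with upper {1, 1} fits none of I1-I6 at x = \frac{1}{6}; the sum runs forever.

Structural cue: x = \frac{1}{6} and the running product (C = 11/4, x = 1/6) telescopes to a rising factorial.
Term ratio: r(k) = \frac{1}{6} * (k+1) (k+1) / [(k+\frac{11}{4}) (k+1)] ; factor over Q: parameters, x = \frac{1}{6}, and C = \frac{11}{4}.


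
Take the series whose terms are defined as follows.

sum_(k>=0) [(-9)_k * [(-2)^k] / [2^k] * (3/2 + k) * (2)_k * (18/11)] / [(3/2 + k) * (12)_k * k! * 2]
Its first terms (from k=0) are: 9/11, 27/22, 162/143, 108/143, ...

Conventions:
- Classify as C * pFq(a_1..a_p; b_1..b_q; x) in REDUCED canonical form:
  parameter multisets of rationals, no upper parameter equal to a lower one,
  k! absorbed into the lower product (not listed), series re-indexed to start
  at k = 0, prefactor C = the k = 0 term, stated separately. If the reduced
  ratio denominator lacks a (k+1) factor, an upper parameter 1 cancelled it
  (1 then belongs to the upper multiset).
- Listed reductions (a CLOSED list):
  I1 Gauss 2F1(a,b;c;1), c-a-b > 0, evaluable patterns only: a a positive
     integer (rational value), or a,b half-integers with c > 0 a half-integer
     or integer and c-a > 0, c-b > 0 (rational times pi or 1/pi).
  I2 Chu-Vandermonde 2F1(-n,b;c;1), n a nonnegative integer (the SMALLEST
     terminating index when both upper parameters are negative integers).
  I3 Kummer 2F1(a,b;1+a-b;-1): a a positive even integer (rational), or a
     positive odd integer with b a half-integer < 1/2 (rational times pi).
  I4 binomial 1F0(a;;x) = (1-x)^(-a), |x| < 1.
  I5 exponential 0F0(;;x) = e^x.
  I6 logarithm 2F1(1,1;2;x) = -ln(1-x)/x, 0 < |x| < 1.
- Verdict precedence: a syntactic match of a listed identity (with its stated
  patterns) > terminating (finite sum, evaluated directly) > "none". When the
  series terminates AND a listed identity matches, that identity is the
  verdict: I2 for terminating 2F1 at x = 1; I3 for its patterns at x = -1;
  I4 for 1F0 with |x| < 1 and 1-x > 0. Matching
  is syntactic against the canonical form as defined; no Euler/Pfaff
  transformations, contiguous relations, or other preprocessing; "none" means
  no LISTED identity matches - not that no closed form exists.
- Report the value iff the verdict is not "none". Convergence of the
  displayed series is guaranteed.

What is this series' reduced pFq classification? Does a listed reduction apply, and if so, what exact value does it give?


Reduced: x = -1, 2F1, upper = {-9, 2}, lower = {12}, C = 9/11. Verdict: the Kummer evaluation I3 fires (x = -1; c = 12 equals 1+a-b for upper {-9, 2}: listed pattern). Value: 9/2.

First insight: x = (-1) and the two k-th powers (C = 9/11) combine into one argument.
Adjacent-term ratio: r(k) = (-1) * (k-9) (k+2) / [(k+12) (k+1)] - rational in k. x = (-1); t_0 = 9/11; negate the roots.


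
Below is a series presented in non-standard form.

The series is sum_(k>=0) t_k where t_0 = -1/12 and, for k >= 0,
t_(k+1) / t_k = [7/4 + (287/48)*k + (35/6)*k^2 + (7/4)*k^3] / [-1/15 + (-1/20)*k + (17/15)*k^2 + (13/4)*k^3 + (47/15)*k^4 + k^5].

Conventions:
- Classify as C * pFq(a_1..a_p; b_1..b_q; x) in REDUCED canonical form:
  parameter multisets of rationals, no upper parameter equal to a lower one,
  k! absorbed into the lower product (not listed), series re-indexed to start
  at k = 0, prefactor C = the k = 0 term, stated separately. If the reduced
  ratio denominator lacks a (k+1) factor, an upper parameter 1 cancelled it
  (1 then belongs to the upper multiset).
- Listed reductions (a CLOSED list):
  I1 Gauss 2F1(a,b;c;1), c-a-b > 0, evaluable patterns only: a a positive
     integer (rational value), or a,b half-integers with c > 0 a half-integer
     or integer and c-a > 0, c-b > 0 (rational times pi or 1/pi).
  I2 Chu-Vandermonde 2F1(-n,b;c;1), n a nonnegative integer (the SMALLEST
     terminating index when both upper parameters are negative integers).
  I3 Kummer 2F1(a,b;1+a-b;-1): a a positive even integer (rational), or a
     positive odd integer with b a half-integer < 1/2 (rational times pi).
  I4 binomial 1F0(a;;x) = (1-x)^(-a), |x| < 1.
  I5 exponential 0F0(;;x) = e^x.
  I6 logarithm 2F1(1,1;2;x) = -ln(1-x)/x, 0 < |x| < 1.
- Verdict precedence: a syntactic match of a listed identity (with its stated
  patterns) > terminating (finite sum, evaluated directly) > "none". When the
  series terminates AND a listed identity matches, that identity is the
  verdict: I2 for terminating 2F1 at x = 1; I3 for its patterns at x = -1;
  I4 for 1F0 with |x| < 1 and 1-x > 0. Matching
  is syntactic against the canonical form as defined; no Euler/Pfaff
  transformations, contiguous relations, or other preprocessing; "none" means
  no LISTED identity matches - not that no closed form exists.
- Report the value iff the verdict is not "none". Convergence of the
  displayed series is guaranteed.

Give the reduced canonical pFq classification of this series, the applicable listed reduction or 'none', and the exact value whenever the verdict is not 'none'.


Prefactor -1/12, argument 7/4: 1F2 with upper {3/2} over lower {-1/5, 1/2}. Verdict: none - at argument 7/4 the multisets {3/2} ; {-1/5, 1/2} match no listed identity.

First insight: from the first term -1/12: cancel k + 1/2 from the displayed ratio first; then C = -1/12, x = 7/4.
Term ratio: r(k) = (7/4) * (k+3/2) / [(k-1/5) (k+1/2) (k+1)] - rational in k, leading ratio (7/4); with t_0 = -1/12, classification follows.


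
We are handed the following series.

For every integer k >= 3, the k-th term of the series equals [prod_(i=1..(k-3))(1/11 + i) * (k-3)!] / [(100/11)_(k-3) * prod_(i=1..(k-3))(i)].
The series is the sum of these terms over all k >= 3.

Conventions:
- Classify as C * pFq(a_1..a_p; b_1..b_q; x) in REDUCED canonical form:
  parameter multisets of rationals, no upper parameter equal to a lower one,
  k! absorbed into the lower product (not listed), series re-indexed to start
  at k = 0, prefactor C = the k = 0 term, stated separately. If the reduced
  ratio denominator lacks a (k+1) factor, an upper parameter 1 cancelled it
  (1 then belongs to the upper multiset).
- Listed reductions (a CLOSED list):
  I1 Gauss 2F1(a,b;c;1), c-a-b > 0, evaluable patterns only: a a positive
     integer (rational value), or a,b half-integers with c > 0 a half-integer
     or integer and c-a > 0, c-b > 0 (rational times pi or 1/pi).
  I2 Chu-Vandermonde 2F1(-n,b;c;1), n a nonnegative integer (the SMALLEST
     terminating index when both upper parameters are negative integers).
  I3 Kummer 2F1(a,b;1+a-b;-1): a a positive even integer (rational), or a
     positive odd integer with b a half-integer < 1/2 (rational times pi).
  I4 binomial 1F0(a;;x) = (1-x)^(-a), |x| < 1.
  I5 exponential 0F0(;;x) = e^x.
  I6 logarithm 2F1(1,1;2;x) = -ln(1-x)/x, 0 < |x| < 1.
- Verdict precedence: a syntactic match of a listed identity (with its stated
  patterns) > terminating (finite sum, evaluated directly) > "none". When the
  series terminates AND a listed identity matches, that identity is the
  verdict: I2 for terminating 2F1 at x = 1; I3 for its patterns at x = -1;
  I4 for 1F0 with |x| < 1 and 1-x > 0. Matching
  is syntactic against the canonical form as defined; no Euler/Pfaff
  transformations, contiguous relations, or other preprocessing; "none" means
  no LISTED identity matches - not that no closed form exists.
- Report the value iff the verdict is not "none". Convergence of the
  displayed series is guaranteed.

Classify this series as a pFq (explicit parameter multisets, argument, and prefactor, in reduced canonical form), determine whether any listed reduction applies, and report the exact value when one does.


Prefactor 1, argument 1: 2F1 with upper {1, 12/11} over lower {100/11}. Verdict: this is Gauss's theorem (I1) (x = 1: the Gamma ratio telescopes since c-a-b = 7 > 0 and a = 1 in Z>0). Its exact value is 89/77.

Structural cue: x = 1 and the product of the first k integers (C = 1, x = 1) is k!.
Term ratio: r(k) = 1 * (k+1) (k+12/11) / [(k+100/11) (k+1)] - rational; roots negated = parameters, x = 1, C = 1.


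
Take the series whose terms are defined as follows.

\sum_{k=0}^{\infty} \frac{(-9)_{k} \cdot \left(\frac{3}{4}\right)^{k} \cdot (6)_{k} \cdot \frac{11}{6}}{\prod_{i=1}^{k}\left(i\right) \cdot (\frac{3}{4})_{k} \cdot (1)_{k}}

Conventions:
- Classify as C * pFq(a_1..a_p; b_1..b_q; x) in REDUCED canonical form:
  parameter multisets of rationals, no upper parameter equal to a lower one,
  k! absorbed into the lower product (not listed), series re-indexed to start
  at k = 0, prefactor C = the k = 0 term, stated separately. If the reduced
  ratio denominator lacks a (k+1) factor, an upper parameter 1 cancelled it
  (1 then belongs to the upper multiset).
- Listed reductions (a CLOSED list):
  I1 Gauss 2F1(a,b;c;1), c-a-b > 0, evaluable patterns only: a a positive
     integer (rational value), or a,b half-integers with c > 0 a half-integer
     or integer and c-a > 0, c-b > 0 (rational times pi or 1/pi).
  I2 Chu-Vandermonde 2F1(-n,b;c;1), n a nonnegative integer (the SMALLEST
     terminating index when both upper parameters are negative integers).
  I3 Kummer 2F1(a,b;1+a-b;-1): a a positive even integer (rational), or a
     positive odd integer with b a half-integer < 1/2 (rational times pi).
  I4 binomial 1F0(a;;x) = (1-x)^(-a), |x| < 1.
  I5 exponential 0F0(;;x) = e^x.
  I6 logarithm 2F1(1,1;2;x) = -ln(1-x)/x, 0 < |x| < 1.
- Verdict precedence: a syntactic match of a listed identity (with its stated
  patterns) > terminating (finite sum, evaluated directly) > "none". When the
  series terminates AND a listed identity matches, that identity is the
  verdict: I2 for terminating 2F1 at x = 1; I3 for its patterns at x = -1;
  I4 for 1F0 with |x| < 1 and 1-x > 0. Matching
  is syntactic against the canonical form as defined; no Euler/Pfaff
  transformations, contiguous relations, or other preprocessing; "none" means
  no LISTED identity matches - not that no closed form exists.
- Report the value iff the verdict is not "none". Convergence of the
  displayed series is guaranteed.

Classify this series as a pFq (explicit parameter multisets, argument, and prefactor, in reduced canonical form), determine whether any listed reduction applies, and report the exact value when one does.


Prefactor \frac{11}{6}, argument \frac{3}{4}: 2F2 with upper {-9, 6} over lower {\frac{3}{4}, 1}. Verdict: terminating - upper -9 stops the sum at k = 9; the 10 terms are added exactly. Exact value: -\frac{100026928}{7112175}.

Key step: with t_0 = \frac{11}{6}, the product of the first k integers (prefactor 11/6) is k!.
Consecutive-term ratio: r(k) = \frac{3}{4} * (k-9) (k+6) / [(k+\frac{3}{4}) (k+1) (k+1)] ; factor over Q: parameters, x = \frac{3}{4}, and C = \frac{11}{6}.


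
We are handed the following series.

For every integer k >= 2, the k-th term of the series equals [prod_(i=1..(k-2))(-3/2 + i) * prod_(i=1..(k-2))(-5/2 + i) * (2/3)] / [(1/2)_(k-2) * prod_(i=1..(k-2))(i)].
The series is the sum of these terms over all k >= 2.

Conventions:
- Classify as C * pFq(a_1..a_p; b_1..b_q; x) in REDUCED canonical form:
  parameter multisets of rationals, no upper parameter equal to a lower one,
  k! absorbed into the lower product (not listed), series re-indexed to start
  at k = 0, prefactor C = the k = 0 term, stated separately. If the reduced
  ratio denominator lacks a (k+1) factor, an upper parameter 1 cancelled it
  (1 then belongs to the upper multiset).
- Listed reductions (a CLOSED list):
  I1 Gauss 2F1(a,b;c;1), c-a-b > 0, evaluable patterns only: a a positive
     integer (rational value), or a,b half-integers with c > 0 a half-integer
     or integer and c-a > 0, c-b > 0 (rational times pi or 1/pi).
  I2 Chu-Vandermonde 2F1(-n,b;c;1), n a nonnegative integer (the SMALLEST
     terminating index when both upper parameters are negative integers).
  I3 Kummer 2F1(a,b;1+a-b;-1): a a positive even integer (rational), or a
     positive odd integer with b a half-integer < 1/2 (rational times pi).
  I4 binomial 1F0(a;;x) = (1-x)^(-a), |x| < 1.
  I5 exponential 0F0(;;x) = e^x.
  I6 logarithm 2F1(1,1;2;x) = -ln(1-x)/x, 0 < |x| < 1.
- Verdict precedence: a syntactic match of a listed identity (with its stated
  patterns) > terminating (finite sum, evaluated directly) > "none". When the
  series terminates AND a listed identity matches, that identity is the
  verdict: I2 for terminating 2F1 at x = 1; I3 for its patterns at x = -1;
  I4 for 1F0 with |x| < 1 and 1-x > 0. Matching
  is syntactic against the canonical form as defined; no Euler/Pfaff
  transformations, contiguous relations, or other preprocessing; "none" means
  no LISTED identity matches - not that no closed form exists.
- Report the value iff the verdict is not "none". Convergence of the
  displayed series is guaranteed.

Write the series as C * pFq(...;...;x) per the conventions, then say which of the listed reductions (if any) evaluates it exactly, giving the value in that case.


This is 2/3 * 2F1(-3/2, -1/2; 1/2; 1) in reduced canonical form. Verdict: this is Gauss's theorem I1 (half-integer case) (x = 1; upper {-3/2, -1/2} half-integers, c = 1/2 in the evaluable pattern). Its exact value is (1/2) * pi.

Key observation: t_0 = 2/3 here, and the product of the first k integers (C = 2/3, x = 1) is k!.
Consecutive-term ratio: r(k) = 1 * (k-3/2) (k-1/2) / [(k+1/2) (k+1)] - rational; roots negated = parameters, x = 1, C = 2/3.


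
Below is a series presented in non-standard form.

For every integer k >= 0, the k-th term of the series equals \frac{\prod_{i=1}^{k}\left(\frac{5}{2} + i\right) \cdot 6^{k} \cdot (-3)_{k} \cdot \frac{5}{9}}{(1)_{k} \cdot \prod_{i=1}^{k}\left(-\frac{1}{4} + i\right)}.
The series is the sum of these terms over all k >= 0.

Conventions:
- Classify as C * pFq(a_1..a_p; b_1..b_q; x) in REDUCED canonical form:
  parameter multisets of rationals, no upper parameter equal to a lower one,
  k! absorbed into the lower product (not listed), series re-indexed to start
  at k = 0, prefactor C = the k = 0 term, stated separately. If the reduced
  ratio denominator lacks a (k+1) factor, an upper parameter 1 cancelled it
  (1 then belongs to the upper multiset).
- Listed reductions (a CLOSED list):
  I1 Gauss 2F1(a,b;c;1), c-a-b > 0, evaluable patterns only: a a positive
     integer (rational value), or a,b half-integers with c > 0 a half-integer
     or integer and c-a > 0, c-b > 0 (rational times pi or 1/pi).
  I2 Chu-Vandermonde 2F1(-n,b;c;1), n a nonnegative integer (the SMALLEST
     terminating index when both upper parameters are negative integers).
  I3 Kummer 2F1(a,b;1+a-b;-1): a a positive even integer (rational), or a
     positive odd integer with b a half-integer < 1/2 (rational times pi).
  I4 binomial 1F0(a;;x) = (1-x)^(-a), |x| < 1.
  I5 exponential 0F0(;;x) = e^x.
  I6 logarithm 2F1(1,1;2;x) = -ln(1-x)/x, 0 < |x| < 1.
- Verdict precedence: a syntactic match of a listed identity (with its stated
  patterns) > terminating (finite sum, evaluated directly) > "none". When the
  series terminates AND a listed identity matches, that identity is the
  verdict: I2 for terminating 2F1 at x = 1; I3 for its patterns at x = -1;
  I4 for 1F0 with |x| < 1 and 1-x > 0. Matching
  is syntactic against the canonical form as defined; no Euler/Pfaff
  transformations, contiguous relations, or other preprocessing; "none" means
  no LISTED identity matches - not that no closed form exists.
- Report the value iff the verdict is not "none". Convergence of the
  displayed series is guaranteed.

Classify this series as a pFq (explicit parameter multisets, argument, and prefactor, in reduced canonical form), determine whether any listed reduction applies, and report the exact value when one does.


The series (x = 6) is 2F1: upper {-3, \frac{7}{2}}, lower {\frac{3}{4}}, prefactor \frac{5}{9}. Verdict: terminating - the sum ends at index 3 because -3 is a negative integer; exact evaluation follows. Its exact value is -\frac{19855}{9}.

Structural cue: t_0 being \frac{5}{9}, the running product (C = 5/9, x = 6) telescopes to a rising factorial.
Adjacent-term ratio: r(k) = 6 * (k-3) (k+\frac{7}{2}) / [(k+\frac{3}{4}) (k+1)] - rational in k, leading ratio 6; with t_0 = \frac{5}{9}, classification follows.


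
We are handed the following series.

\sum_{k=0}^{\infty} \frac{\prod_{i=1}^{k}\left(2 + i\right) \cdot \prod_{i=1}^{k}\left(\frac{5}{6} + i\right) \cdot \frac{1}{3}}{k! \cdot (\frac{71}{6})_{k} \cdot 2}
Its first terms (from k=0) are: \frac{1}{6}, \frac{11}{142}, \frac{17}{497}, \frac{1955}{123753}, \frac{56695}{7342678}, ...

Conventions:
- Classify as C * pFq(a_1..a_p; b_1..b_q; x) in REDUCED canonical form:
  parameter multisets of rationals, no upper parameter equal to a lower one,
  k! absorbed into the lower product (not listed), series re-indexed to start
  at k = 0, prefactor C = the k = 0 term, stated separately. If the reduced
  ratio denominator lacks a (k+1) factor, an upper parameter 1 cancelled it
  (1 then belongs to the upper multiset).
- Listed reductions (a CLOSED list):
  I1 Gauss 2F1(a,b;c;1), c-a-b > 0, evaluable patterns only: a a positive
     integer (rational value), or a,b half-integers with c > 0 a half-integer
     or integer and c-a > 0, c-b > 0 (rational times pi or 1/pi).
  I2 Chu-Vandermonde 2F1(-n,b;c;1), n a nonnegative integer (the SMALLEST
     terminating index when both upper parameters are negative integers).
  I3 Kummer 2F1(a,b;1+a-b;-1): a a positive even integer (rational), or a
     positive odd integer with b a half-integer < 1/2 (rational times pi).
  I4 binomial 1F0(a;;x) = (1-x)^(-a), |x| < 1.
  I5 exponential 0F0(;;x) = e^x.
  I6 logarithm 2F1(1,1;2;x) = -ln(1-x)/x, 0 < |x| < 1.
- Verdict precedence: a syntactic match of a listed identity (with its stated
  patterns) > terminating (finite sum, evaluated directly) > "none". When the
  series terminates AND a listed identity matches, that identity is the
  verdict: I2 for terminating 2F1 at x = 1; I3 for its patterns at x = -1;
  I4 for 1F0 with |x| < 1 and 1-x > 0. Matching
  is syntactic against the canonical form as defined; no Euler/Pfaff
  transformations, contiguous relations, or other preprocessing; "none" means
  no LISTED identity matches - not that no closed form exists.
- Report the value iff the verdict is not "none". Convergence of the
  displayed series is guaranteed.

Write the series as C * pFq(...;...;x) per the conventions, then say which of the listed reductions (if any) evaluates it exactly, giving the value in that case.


Key observation: with t_0 = \frac{1}{6}, the constant factors (C = 1/6) combine into one prefactor.
Adjacent-term ratio: r(k) = 1 * (k+\frac{11}{6}) (k+3) / [(k+\frac{71}{6}) (k+1)] - poly over poly, x = 1 from leading terms; C = \frac{1}{6} at k = 0.

Prefactor \frac{1}{6}, argument 1: 2F1 with upper {\frac{11}{6}, 3} over lower {\frac{71}{6}}. Verdict: this is the Gauss summation I1 (x = 1: the Gamma ratio telescopes since c-a-b = 7 > 0 and a = 3 in Z>0). Value: \frac{203255}{653184}.


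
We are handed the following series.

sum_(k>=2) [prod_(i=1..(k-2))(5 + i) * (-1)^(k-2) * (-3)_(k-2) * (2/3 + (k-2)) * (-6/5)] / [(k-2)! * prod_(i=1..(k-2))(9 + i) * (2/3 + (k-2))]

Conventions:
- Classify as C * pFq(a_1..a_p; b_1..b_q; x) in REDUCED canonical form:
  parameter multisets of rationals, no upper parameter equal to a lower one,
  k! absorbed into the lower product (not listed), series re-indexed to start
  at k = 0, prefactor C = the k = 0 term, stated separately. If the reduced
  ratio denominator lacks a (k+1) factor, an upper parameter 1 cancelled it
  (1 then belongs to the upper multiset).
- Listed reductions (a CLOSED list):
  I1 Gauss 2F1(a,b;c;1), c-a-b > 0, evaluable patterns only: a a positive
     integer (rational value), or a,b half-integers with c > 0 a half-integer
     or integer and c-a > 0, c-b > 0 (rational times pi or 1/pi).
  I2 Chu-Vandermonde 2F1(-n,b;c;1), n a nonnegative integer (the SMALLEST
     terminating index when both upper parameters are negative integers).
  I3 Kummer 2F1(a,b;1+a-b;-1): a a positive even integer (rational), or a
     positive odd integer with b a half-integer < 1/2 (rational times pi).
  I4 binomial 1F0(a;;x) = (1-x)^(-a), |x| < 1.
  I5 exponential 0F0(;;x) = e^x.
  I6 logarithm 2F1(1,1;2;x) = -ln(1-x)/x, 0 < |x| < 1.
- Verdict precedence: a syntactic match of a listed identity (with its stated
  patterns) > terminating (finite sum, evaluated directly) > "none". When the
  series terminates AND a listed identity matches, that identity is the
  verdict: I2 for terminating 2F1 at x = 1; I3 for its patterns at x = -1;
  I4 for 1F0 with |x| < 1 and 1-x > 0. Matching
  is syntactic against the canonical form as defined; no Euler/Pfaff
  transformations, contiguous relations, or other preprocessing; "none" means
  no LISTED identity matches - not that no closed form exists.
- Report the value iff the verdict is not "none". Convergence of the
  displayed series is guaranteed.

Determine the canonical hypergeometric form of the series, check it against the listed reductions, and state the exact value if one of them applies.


The series (x = -1) is 2F1: upper {-3, 6}, lower {10}, prefactor -6/5. Verdict (x = -1): Kummer (I3) applies (x = -1; c = 10 equals 1+a-b for upper {-3, 6}: listed pattern). Exact value: -126/25.

Key observation: with t_0 = -6/5, the factor k + 2/3 cancels (top and bottom), leaving C = -6/5.
Term ratio: r(k) = (-1) * (k-3) (k+6) / [(k+10) (k+1)] - poly over poly, x = (-1) from leading terms; C = -6/5 at k = 0.
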